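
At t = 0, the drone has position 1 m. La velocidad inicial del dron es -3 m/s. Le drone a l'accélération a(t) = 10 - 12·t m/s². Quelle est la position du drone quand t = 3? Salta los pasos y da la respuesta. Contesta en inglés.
The position at t = 3 is x = -17.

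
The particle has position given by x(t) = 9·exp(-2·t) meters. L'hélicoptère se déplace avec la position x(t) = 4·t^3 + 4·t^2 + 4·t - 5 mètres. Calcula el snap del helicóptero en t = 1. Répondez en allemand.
Ausgehend von der Position x(t) = 4·t^3 + 4·t^2 + 4·t - 5, nehmen wir 4 Ableitungen. Mit d/dt von x(t) finden wir v(t) = 12·t^2 + 8·t + 4. Durch Ableiten von der Geschwindigkeit erhalten wir die Beschleunigung: a(t) = 24·t + 8. Durch Ableiten von der Beschleunigung erhalten wir den Ruck: j(t) = 24. Durch Ableiten von dem Ruck erhalten wir den Snap: s(t) = 0. Aus der Gleichung für den Snap s(t) = 0, setzen wir t = 1 ein und erhalten s = 0.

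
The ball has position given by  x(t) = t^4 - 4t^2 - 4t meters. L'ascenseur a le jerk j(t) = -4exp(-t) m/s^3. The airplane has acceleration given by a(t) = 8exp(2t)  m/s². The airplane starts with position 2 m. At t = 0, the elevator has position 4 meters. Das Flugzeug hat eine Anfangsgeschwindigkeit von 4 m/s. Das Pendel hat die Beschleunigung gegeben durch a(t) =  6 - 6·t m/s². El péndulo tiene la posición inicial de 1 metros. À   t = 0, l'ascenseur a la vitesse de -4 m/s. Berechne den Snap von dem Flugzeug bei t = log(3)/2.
Wir müssen unsere Gleichung für die Beschleunigung a(t) = 8·exp(2·t) 2-mal ableiten. Die Ableitung von der Beschleunigung ergibt den Ruck: j(t) = 16·exp(2·t). Durch Ableiten von dem Ruck erhalten wir den Snap: s(t) = 32·exp(2·t). Mit s(t) = 32·exp(2·t) und Einsetzen von t = log(3)/2, finden wir s = 96.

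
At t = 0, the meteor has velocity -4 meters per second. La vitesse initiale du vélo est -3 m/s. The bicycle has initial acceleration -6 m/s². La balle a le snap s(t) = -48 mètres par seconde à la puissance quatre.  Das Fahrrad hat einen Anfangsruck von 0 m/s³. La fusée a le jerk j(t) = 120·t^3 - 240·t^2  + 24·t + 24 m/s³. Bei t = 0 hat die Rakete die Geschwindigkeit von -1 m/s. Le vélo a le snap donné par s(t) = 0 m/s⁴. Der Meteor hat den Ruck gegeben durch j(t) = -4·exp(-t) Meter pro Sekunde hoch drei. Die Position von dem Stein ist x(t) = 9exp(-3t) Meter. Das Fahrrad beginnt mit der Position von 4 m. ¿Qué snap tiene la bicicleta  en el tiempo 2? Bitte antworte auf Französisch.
En utilisant s(t) = 0 et en substituant t = 2, nous trouvons s = 0.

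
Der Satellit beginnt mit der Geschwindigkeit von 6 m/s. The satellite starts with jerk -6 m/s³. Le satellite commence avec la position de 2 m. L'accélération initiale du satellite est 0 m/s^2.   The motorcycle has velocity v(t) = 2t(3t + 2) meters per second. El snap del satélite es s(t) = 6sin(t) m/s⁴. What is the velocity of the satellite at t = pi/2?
To solve this, we need to take 3 antiderivatives of our snap equation s(t) = 6·sin(t). The antiderivative of snap, with j(0) = -6, gives jerk: j(t) = -6·cos(t). Integrating jerk and using the initial condition a(0) = 0, we get a(t) = -6·sin(t). Taking ∫a(t)dt and applying v(0) = 6, we find v(t) = 6·cos(t). Using v(t) = 6·cos(t) and substituting t = pi/2, we find v = 0.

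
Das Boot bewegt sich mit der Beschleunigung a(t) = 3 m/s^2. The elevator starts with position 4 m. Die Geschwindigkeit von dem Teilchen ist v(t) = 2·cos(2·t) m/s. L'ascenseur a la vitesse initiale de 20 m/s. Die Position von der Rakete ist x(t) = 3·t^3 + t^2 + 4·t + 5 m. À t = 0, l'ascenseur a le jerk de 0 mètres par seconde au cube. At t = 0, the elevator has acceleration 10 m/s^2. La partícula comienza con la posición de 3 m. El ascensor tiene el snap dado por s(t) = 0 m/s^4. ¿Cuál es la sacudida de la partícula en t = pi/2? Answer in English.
To solve this, we need to take 2 derivatives of our velocity equation v(t) = 2·cos(2·t). Taking d/dt of v(t), we find a(t) = -4·sin(2·t). Differentiating acceleration, we get jerk: j(t) = -8·cos(2·t). We have jerk j(t) = -8·cos(2·t). Substituting t = pi/2: j(pi/2) = 8.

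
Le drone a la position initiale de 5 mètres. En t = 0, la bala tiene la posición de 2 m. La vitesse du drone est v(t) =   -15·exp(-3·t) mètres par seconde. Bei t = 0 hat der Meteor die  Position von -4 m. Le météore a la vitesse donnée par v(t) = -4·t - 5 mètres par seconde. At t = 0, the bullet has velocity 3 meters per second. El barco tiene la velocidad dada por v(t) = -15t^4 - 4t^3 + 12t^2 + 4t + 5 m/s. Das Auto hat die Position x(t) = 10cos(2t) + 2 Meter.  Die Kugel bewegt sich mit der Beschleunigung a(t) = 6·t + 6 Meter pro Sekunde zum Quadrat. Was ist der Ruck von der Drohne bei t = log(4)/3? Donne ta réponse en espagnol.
Para resolver esto, necesitamos tomar 2 derivadas de nuestra ecuación de la velocidad v(t) = -15·exp(-3·t). Tomando d/dt de v(t), encontramos a(t) = 45·exp(-3·t). Derivando la aceleración, obtenemos la sacudida: j(t) = -135·exp(-3·t). De la ecuación de la sacudida j(t) = -135·exp(-3·t), sustituimos t = log(4)/3 para obtener j = -135/4.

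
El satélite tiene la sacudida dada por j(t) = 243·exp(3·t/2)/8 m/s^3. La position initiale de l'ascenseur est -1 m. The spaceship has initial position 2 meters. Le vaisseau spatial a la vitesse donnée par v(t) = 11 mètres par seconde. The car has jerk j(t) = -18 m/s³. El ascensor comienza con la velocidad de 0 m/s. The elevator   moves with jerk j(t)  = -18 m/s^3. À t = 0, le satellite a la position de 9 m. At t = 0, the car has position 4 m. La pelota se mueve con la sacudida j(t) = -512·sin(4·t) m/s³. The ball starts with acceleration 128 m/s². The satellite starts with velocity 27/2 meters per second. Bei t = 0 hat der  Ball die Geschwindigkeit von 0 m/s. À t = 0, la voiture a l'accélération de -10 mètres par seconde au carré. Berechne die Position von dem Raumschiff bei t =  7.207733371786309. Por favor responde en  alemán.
Ausgehend von der Geschwindigkeit v(t) = 11, nehmen wir 1 Integral. Mit ∫v(t)dt und Anwendung von x(0) = 2, finden wir x(t) = 11·t + 2. Mit x(t) = 11·t + 2 und Einsetzen von t = 7.207733371786309, finden wir x = 81.2850670896494.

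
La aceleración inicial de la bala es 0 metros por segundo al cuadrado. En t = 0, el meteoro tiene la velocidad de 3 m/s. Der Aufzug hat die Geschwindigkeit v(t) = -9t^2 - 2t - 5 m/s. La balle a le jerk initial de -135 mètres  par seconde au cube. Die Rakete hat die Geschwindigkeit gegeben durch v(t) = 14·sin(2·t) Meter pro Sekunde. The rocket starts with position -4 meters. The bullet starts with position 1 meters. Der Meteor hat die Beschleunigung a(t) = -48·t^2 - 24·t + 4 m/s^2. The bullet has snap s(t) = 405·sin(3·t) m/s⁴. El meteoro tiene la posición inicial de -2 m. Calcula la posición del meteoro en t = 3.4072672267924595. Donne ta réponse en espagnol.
Debemos encontrar la antiderivada de nuestra ecuación de la aceleración a(t) = -48·t^2 - 24·t + 4 2 veces. Tomando ∫a(t)dt y aplicando v(0) = 3, encontramos v(t) = -16·t^3 - 12·t^2 + 4·t + 3. Tomando ∫v(t)dt y aplicando x(0) = -2, encontramos x(t) = -4·t^4 - 4·t^3 + 2·t^2 + 3·t - 2. De la ecuación de la posición x(t) = -4·t^4 - 4·t^3 + 2·t^2 + 3·t - 2, sustituimos t = 3.4072672267924595 para obtener x = -665.904694922606.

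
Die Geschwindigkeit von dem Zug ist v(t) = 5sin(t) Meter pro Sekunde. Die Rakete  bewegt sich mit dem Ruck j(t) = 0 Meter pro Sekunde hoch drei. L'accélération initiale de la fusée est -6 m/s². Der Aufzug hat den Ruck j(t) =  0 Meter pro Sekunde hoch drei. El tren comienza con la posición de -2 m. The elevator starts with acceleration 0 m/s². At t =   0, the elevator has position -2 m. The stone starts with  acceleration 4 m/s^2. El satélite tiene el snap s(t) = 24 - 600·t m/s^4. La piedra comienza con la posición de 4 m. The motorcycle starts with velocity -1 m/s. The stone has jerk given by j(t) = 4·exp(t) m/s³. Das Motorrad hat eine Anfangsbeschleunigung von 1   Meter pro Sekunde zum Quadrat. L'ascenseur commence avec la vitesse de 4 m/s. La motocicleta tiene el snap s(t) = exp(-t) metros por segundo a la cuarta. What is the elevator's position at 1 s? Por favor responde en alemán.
Wir müssen das Integral unserer Gleichung für den Ruck j(t) = 0 3-mal finden. Die Stammfunktion von dem Ruck, mit a(0) = 0, ergibt die Beschleunigung: a(t) = 0. Die Stammfunktion von der Beschleunigung, mit v(0) = 4, ergibt die Geschwindigkeit: v(t) = 4. Mit ∫v(t)dt und Anwendung von x(0) = -2, finden wir x(t) = 4·t - 2. Mit x(t) = 4·t - 2 und Einsetzen von t = 1, finden wir x = 2.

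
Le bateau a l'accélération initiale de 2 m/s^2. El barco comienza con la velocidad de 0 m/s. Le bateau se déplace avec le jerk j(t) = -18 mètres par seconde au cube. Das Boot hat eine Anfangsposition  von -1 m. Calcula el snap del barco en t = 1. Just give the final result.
El snap en t = 1 es s = 0.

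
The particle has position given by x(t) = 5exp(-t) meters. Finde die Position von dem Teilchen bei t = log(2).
Wir haben die Position x(t) = 5·exp(-t). Durch Einsetzen von t = log(2): x(log(2)) = 5/2.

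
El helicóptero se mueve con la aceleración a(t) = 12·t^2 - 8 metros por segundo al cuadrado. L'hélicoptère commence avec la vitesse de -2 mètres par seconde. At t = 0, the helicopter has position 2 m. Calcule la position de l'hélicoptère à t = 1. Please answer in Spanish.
Para resolver esto, necesitamos tomar 2 integrales de nuestra ecuación de la aceleración a(t) = 12·t^2 - 8. La integral de la aceleración es la velocidad. Usando v(0) = -2, obtenemos v(t) = 4·t^3 - 8·t - 2. La integral de la velocidad, con x(0) = 2, da la posición: x(t) = t^4 - 4·t^2 - 2·t + 2. Usando x(t) = t^4 - 4·t^2 - 2·t + 2 y sustituyendo t = 1, encontramos x = -3.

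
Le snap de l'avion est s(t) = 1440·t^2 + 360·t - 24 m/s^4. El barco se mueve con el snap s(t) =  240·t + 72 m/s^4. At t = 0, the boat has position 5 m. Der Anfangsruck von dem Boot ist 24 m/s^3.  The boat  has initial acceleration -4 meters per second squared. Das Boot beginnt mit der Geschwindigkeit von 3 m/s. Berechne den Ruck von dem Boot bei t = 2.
Wir müssen das Integral unserer Gleichung für den Snap s(t) = 240·t + 72 1-mal finden. Die Stammfunktion von dem Snap ist der Ruck. Mit j(0) = 24 erhalten wir j(t) = 120·t^2 + 72·t + 24. Wir haben den Ruck j(t) = 120·t^2 + 72·t + 24. Durch Einsetzen von t = 2: j(2) = 648.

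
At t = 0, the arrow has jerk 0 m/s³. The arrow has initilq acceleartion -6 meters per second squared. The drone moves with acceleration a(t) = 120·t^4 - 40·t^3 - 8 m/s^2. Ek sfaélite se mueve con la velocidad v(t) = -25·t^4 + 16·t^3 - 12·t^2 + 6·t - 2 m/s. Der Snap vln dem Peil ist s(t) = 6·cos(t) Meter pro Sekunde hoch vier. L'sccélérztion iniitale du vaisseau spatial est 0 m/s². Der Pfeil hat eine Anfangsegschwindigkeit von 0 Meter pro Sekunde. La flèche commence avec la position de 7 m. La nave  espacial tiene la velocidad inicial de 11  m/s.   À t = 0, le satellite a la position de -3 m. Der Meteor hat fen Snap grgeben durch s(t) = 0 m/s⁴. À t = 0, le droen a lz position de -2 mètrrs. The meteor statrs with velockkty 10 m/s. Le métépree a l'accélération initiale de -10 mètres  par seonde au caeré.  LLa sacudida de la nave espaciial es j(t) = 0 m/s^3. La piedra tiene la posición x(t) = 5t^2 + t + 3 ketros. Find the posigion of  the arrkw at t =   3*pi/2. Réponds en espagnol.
Para resolver esto, necesitamos tomar 4 integrales de nuestra ecuación del snap s(t) = 6·cos(t). Integrando el snap y usando la condición inicial j(0) = 0, obtenemos j(t) = 6·sin(t). Tomando ∫j(t)dt y aplicando a(0) = -6, encontramos a(t) = -6·cos(t). Tomando ∫a(t)dt y aplicando v(0) = 0, encontramos v(t) = -6·sin(t). La integral de la velocidad, con x(0) = 7, da la posición: x(t) = 6·cos(t) + 1. Usando x(t) = 6·cos(t) + 1 y sustituyendo t = 3*pi/2, encontramos x = 1.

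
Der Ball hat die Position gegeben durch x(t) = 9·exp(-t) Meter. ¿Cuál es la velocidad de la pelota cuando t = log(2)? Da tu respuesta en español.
Debemos derivar nuestra ecuación de la posición x(t) = 9·exp(-t) 1 vez. La derivada de la posición da la velocidad: v(t) = -9·exp(-t). Usando v(t) = -9·exp(-t) y sustituyendo t = log(2), encontramos v = -9/2.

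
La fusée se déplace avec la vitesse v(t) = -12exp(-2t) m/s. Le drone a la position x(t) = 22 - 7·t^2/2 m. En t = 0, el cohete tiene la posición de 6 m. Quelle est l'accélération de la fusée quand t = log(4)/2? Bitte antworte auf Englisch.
Starting from velocity v(t) = -12·exp(-2·t), we take 1 derivative. Taking d/dt of v(t), we find a(t) = 24·exp(-2·t). We have acceleration a(t) = 24·exp(-2·t). Substituting t = log(4)/2: a(log(4)/2) = 6.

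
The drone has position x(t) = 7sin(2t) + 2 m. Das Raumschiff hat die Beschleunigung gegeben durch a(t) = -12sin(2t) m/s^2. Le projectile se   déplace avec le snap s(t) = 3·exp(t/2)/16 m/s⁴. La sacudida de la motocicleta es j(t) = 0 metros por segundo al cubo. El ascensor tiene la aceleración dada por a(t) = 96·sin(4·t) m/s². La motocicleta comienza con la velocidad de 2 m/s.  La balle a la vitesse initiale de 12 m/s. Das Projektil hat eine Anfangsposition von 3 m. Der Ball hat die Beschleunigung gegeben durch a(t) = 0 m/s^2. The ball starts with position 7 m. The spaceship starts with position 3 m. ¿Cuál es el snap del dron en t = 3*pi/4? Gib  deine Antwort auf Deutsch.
Wir müssen unsere Gleichung für die Position x(t) = 7·sin(2·t) + 2 4-mal ableiten. Durch Ableiten von der Position erhalten wir die Geschwindigkeit: v(t) = 14·cos(2·t). Durch Ableiten von der Geschwindigkeit erhalten wir die Beschleunigung: a(t) = -28·sin(2·t). Mit d/dt von a(t) finden wir j(t) = -56·cos(2·t). Die Ableitung von dem Ruck ergibt den Snap: s(t) = 112·sin(2·t). Aus der Gleichung für den Snap s(t) = 112·sin(2·t), setzen wir t = 3*pi/4 ein und erhalten s = -112.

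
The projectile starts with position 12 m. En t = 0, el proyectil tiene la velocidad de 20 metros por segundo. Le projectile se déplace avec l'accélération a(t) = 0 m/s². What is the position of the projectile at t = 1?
To solve this, we need to take 2 antiderivatives of our acceleration equation a(t) = 0. Integrating acceleration and using the initial condition v(0) = 20, we get v(t) = 20. Integrating velocity and using the initial condition x(0) = 12, we get x(t) = 20·t + 12. We have position x(t) = 20·t + 12. Substituting t = 1: x(1) = 32.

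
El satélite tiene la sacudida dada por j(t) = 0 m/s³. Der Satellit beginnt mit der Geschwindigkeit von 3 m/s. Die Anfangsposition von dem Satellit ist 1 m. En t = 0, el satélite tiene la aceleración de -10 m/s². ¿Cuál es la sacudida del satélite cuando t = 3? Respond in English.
We have jerk j(t) = 0. Substituting t = 3: j(3) = 0.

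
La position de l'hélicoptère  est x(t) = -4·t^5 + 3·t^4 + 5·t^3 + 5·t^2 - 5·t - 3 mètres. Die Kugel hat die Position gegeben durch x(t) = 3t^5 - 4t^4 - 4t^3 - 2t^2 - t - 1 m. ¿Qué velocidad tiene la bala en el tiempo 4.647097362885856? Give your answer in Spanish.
Partiendo de la posición x(t) = 3·t^5 - 4·t^4 - 4·t^3 - 2·t^2 - t - 1, tomamos 1 derivada. La derivada de la posición da la velocidad: v(t) = 15·t^4 - 16·t^3 - 12·t^2 - 4·t - 1. Usando v(t) = 15·t^4 - 16·t^3 - 12·t^2 - 4·t - 1 y sustituyendo t = 4.647097362885856, encontramos v = 5111.05546178617.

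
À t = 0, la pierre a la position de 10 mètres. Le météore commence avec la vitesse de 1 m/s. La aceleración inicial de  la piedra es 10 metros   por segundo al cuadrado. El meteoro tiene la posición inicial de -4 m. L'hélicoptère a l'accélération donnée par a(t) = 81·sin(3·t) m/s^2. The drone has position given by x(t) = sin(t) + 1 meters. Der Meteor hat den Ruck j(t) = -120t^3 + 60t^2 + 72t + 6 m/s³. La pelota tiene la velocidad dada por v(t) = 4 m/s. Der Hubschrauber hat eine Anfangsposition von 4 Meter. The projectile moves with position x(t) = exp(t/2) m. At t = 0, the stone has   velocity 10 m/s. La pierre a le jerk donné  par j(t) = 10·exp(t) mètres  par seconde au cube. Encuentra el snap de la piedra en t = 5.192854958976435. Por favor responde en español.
Partiendo de la sacudida j(t) = 10·exp(t), tomamos 1 derivada. La derivada de la sacudida da el snap: s(t) = 10·exp(t). De la ecuación del snap s(t) = 10·exp(t), sustituimos t = 5.192854958976435 para obtener s = 1799.81660389865.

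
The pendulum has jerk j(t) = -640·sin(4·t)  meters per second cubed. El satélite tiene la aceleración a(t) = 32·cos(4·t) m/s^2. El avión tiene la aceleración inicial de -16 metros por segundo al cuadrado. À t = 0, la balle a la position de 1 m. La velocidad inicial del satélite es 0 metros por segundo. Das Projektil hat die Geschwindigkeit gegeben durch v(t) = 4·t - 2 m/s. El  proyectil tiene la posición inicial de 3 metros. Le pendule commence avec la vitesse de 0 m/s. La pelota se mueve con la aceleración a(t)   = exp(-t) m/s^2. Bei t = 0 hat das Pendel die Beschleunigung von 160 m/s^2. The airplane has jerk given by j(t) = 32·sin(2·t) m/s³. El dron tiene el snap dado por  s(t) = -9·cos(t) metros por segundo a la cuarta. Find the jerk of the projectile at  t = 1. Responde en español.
Para resolver esto, necesitamos tomar 2 derivadas de nuestra ecuación de la velocidad v(t) = 4·t - 2. Tomando d/dt de v(t), encontramos a(t) = 4. Tomando d/dt de a(t), encontramos j(t) = 0. Usando j(t) = 0 y sustituyendo t = 1, encontramos j = 0.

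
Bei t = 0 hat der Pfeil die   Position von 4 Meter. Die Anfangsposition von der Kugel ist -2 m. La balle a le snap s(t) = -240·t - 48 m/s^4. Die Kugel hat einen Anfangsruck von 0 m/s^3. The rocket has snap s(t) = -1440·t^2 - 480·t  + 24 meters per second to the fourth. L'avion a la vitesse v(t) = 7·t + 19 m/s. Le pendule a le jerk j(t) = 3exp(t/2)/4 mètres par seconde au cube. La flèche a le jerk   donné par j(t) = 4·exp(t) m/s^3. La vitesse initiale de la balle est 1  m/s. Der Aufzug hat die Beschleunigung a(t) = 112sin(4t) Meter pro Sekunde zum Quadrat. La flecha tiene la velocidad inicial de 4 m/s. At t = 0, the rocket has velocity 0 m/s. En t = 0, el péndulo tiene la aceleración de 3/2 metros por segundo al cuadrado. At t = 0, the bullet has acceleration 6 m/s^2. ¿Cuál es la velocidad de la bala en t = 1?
Necesitamos integrar nuestra ecuación del snap s(t) = -240·t - 48 3 veces. La antiderivada del snap, con j(0) = 0, da la sacudida: j(t) = 24·t·(-5·t - 2). Integrando la sacudida y usando la condición inicial a(0) = 6, obtenemos a(t) = -40·t^3 - 24·t^2 + 6. Tomando ∫a(t)dt y aplicando v(0) = 1, encontramos v(t) = -10·t^4 - 8·t^3 + 6·t + 1. Usando v(t) = -10·t^4 - 8·t^3 + 6·t + 1 y sustituyendo t = 1, encontramos v = -11.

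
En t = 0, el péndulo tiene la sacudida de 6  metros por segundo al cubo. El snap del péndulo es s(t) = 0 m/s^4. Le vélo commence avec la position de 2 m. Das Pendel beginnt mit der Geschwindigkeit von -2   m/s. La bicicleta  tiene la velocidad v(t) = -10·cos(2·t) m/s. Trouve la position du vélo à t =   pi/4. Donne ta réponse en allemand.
Ausgehend von der Geschwindigkeit v(t) = -10·cos(2·t), nehmen wir 1 Integral. Mit ∫v(t)dt und Anwendung von x(0) = 2, finden wir x(t) = 2 - 5·sin(2·t). Aus der Gleichung für die Position x(t) = 2 - 5·sin(2·t), setzen wir t = pi/4 ein und erhalten x = -3.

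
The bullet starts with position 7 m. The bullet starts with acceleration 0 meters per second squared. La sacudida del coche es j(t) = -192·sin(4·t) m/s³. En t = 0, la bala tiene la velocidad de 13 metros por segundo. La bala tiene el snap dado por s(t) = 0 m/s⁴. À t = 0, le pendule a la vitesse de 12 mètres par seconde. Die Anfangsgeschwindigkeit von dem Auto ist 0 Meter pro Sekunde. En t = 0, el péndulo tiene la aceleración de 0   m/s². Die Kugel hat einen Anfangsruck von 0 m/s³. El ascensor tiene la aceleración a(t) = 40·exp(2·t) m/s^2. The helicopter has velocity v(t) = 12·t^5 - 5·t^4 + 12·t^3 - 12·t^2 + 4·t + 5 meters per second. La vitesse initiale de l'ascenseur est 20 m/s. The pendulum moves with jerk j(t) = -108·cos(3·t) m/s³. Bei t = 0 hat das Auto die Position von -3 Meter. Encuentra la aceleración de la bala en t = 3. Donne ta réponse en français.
Nous devons trouver l'intégrale de notre équation du snap s(t) = 0 2 fois. En intégrant le snap et en utilisant la condition initiale j(0) = 0, nous obtenons j(t) = 0. L'intégrale du jerk, avec a(0) = 0, donne l'accélération: a(t) = 0. En utilisant a(t) = 0 et en substituant t = 3, nous trouvons a = 0.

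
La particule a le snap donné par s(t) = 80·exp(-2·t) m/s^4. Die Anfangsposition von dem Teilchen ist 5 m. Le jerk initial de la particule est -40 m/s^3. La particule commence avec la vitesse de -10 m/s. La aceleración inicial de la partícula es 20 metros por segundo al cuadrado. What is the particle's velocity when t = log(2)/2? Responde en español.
Debemos encontrar la integral de nuestra ecuación del snap s(t) = 80·exp(-2·t) 3 veces. Integrando el snap y usando la condición inicial j(0) = -40, obtenemos j(t) = -40·exp(-2·t). La integral de la sacudida, con a(0) = 20, da la aceleración: a(t) = 20·exp(-2·t). Tomando ∫a(t)dt y aplicando v(0) = -10, encontramos v(t) = -10·exp(-2·t). Usando v(t) = -10·exp(-2·t) y sustituyendo t = log(2)/2, encontramos v = -5.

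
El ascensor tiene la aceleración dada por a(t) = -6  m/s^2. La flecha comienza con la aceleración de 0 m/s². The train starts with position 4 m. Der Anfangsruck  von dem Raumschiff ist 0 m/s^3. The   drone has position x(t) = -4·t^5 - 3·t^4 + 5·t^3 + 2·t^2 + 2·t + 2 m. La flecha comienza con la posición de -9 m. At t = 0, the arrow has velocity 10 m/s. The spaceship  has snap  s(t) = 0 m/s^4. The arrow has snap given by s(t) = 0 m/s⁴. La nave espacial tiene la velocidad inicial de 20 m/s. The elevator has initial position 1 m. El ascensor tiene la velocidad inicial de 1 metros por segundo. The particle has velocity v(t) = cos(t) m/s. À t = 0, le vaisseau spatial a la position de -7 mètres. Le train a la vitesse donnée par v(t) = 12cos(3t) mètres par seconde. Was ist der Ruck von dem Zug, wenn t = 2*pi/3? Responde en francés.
En partant de la vitesse v(t) = 12·cos(3·t), nous prenons 2 dérivées. En prenant d/dt de v(t), nous trouvons a(t) = -36·sin(3·t). En dérivant l'accélération, nous obtenons le jerk: j(t) = -108·cos(3·t). Nous avons le jerk j(t) = -108·cos(3·t). En substituant t = 2*pi/3: j(2*pi/3) = -108.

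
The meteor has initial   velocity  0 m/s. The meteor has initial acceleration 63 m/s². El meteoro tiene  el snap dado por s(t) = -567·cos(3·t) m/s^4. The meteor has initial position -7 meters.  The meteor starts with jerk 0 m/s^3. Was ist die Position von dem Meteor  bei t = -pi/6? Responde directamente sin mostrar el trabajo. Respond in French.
x(-pi/6) = 0.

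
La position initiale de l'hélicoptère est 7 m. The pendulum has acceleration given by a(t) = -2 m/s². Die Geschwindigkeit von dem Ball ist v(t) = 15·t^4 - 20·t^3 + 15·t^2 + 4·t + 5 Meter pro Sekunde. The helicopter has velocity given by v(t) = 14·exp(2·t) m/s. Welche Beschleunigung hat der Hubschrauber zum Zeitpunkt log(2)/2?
Wir müssen unsere Gleichung für die Geschwindigkeit v(t) = 14·exp(2·t) 1-mal ableiten. Mit d/dt von v(t) finden wir a(t) = 28·exp(2·t). Wir haben die Beschleunigung a(t) = 28·exp(2·t). Durch Einsetzen von t = log(2)/2: a(log(2)/2) = 56.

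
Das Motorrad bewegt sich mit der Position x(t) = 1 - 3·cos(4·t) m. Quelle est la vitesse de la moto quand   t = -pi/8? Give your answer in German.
Ausgehend von der Position x(t) = 1 - 3·cos(4·t), nehmen wir 1 Ableitung. Durch Ableiten von der Position erhalten wir die Geschwindigkeit: v(t) = 12·sin(4·t). Mit v(t) = 12·sin(4·t) und Einsetzen von t = -pi/8, finden wir v = -12.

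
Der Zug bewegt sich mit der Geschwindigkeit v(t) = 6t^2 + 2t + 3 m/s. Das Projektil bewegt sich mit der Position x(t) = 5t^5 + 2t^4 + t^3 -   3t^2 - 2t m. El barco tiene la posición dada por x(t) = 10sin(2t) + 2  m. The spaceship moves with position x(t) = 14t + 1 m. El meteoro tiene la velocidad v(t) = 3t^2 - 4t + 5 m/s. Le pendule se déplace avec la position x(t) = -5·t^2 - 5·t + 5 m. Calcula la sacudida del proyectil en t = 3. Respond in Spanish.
Para resolver esto, necesitamos tomar 3 derivadas de nuestra ecuación de la posición x(t) = 5·t^5 + 2·t^4 + t^3 - 3·t^2 - 2·t. Tomando d/dt de x(t), encontramos v(t) = 25·t^4 + 8·t^3 + 3·t^2 - 6·t - 2. Tomando d/dt de v(t), encontramos a(t) = 100·t^3 + 24·t^2 + 6·t - 6. Derivando la aceleración, obtenemos la sacudida: j(t) = 300·t^2 + 48·t + 6. Usando j(t) = 300·t^2 + 48·t + 6 y sustituyendo t = 3, encontramos j = 2850.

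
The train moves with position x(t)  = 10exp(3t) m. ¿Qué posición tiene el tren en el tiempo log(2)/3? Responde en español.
Tenemos la posición x(t) = 10·exp(3·t). Sustituyendo t = log(2)/3: x(log(2)/3) = 20.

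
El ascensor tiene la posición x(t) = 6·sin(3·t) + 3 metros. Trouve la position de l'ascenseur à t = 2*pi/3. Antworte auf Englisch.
We have position x(t) = 6·sin(3·t) + 3. Substituting t = 2*pi/3: x(2*pi/3) = 3.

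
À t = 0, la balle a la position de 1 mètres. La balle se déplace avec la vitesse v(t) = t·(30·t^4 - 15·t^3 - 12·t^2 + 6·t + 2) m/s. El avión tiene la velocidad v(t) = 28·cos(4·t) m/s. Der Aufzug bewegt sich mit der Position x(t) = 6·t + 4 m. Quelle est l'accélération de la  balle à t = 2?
Nous devons dériver notre équation de la vitesse v(t) = t·(30·t^4 - 15·t^3 - 12·t^2 + 6·t + 2) 1 fois. En prenant d/dt de v(t), nous trouvons a(t) = 30·t^4 - 15·t^3 - 12·t^2 + t·(120·t^3 - 45·t^2 - 24·t + 6) + 6·t + 2. En utilisant a(t) = 30·t^4 - 15·t^3 - 12·t^2 + t·(120·t^3 - 45·t^2 - 24·t + 6) + 6·t + 2 et en substituant t = 2, nous trouvons a = 1802.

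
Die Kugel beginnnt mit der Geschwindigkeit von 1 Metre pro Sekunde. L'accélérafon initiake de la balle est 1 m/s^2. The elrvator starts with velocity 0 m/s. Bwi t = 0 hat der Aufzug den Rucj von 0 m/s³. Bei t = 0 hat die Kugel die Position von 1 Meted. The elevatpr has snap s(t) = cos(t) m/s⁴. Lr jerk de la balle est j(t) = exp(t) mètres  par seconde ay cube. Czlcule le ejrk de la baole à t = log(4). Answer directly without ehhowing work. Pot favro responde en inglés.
j(log(4)) = 4.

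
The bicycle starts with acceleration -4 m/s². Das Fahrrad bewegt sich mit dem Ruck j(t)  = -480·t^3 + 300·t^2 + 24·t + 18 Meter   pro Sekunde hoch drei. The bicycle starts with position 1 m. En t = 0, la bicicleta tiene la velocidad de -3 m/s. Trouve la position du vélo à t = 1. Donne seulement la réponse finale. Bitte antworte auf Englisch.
x(1) = 1.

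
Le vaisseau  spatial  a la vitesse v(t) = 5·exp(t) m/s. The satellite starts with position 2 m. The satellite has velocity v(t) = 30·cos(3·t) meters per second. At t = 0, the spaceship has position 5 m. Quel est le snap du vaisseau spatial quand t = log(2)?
En partant de la vitesse v(t) = 5·exp(t), nous prenons 3 dérivées. En prenant d/dt de v(t), nous trouvons a(t) = 5·exp(t). En dérivant l'accélération, nous obtenons le jerk: j(t) = 5·exp(t). La dérivée du jerk donne le snap: s(t) = 5·exp(t). De l'équation du snap s(t) = 5·exp(t), nous substituons t = log(2) pour obtenir s = 10.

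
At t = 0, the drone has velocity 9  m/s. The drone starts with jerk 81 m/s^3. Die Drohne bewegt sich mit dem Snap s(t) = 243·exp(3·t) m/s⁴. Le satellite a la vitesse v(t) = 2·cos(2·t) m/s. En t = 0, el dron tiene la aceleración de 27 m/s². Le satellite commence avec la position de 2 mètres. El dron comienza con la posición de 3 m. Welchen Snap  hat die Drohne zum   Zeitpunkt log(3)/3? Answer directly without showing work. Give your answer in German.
s(log(3)/3) = 729.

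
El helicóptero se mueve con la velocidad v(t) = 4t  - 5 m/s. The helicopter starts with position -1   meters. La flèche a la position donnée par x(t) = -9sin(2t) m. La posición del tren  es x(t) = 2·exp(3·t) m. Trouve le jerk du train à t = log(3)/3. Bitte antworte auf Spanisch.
Debemos derivar nuestra ecuación de la posición x(t) = 2·exp(3·t) 3 veces. Tomando d/dt de x(t), encontramos v(t) = 6·exp(3·t). Tomando d/dt de v(t), encontramos a(t) = 18·exp(3·t). La derivada de la aceleración da la sacudida: j(t) = 54·exp(3·t). Tenemos la sacudida j(t) = 54·exp(3·t). Sustituyendo t = log(3)/3: j(log(3)/3) = 162.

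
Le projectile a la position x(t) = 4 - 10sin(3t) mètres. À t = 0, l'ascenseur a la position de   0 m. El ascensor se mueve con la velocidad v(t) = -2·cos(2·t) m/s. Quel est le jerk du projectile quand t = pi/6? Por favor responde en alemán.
Wir müssen unsere Gleichung für die Position x(t) = 4 - 10·sin(3·t) 3-mal ableiten. Mit d/dt von x(t) finden wir v(t) = -30·cos(3·t). Durch Ableiten von der Geschwindigkeit erhalten wir die Beschleunigung: a(t) = 90·sin(3·t). Die Ableitung von der Beschleunigung ergibt den Ruck: j(t) = 270·cos(3·t). Mit j(t) = 270·cos(3·t) und Einsetzen von t = pi/6, finden wir j = 0.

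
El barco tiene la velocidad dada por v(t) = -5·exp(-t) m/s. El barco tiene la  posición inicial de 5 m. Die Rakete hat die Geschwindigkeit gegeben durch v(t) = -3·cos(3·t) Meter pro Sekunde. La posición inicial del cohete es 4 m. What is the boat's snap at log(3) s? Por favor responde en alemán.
Ausgehend von der Geschwindigkeit v(t) = -5·exp(-t), nehmen wir 3 Ableitungen. Die Ableitung von der Geschwindigkeit ergibt die Beschleunigung: a(t) = 5·exp(-t). Mit d/dt von a(t) finden wir j(t) = -5·exp(-t). Mit d/dt von j(t) finden wir s(t) = 5·exp(-t). Mit s(t) = 5·exp(-t) und Einsetzen von t = log(3), finden wir s = 5/3.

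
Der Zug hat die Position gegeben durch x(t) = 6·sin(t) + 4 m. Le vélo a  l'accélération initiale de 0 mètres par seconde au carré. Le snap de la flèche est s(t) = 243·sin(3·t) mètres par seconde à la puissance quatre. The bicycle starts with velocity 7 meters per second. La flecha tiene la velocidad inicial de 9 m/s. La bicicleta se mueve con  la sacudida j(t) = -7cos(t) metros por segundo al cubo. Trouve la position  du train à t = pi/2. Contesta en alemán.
Mit x(t) = 6·sin(t) + 4 und Einsetzen von t = pi/2, finden wir x = 10.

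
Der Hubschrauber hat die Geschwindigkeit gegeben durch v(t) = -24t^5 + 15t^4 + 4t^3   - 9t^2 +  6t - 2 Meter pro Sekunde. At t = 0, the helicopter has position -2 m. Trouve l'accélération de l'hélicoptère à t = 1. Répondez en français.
Pour résoudre ceci, nous devons prendre 1 dérivée de notre équation de la vitesse v(t) = -24·t^5 + 15·t^4 + 4·t^3 - 9·t^2 + 6·t - 2. En dérivant la vitesse, nous obtenons l'accélération: a(t) = -120·t^4 + 60·t^3 + 12·t^2 - 18·t + 6. De l'équation de l'accélération a(t) = -120·t^4 + 60·t^3 + 12·t^2 - 18·t + 6, nous substituons t = 1 pour obtenir a = -60.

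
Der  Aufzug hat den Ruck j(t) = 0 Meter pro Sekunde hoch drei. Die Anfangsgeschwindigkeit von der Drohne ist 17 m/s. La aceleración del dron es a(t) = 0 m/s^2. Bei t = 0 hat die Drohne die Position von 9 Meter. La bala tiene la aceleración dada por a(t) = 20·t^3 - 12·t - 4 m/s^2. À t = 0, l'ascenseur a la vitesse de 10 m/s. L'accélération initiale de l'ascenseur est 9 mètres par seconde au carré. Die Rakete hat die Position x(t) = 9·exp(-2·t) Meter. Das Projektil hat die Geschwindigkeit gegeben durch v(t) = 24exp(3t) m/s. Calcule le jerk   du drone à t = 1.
En partant de l'accélération a(t) = 0, nous prenons 1 dérivée. En prenant d/dt de a(t), nous trouvons j(t) = 0. Nous avons le jerk j(t) = 0. En substituant t = 1: j(1) = 0.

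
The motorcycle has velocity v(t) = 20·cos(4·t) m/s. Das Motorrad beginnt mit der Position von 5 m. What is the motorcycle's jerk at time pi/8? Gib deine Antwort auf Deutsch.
Wir müssen unsere Gleichung für die Geschwindigkeit v(t) = 20·cos(4·t) 2-mal ableiten. Die Ableitung von der Geschwindigkeit ergibt die Beschleunigung: a(t) = -80·sin(4·t). Durch Ableiten von der Beschleunigung erhalten wir den Ruck: j(t) = -320·cos(4·t). Mit j(t) = -320·cos(4·t) und Einsetzen von t = pi/8, finden wir j = 0.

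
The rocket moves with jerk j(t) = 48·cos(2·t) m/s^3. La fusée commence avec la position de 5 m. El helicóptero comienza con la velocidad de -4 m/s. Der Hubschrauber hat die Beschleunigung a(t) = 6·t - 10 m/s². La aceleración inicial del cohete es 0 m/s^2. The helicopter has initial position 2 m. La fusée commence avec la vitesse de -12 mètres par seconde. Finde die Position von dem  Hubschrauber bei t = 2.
Wir müssen unsere Gleichung für die Beschleunigung a(t) = 6·t - 10 2-mal integrieren. Mit ∫a(t)dt und Anwendung von v(0) = -4, finden wir v(t) = 3·t^2 - 10·t - 4. Das Integral von der Geschwindigkeit ist die Position. Mit x(0) = 2 erhalten wir x(t) = t^3 - 5·t^2 - 4·t + 2. Aus der Gleichung für die Position x(t) = t^3 - 5·t^2 - 4·t + 2, setzen wir t = 2 ein und erhalten x = -18.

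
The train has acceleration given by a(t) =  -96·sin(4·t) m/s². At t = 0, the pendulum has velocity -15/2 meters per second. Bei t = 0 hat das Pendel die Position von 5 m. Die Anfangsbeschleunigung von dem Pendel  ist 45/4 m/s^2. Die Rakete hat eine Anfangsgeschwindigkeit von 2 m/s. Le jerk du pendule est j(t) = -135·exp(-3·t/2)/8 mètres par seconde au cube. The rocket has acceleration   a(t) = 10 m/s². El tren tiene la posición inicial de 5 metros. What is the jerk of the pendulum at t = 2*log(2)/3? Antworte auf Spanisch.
De la ecuación de la sacudida j(t) = -135·exp(-3·t/2)/8, sustituimos t = 2*log(2)/3 para obtener j = -135/16.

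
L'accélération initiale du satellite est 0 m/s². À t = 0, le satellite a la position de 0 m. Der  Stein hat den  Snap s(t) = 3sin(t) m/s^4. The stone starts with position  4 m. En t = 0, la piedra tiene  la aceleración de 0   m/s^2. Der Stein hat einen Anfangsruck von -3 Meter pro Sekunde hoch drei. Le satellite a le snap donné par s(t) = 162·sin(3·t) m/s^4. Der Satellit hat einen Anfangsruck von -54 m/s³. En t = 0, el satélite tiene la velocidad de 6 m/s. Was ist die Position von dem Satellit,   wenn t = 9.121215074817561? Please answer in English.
Starting from snap s(t) = 162·sin(3·t), we take 4 integrals. Taking ∫s(t)dt and applying j(0) = -54, we find j(t) = -54·cos(3·t). Integrating jerk and using the initial condition a(0) = 0, we get a(t) = -18·sin(3·t). The integral of acceleration, with v(0) = 6, gives velocity: v(t) = 6·cos(3·t). The antiderivative of velocity is position. Using x(0) = 0, we get x(t) = 2·sin(3·t). We have position x(t) = 2·sin(3·t). Substituting t = 9.121215074817561: x(9.121215074817561) = 1.57985242655451.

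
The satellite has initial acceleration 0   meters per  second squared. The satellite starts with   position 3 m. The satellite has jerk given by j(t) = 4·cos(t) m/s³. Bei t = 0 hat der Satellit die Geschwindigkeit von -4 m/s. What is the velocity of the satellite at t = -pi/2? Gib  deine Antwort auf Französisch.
Nous devons trouver la primitive de notre équation du jerk j(t) = 4·cos(t) 2 fois. La primitive du jerk est l'accélération. En utilisant a(0) = 0, nous obtenons a(t) = 4·sin(t). En intégrant l'accélération et en utilisant la condition initiale v(0) = -4, nous obtenons v(t) = -4·cos(t). En utilisant v(t) = -4·cos(t) et en substituant t = -pi/2, nous trouvons v = 0.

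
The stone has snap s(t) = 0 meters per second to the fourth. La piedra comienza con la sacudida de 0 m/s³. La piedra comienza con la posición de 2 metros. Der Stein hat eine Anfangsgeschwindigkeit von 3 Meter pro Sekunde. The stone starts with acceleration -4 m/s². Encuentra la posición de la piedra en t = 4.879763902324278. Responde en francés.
Nous devons trouver l'intégrale de notre équation du snap s(t) = 0 4 fois. En prenant ∫s(t)dt et en appliquant j(0) = 0, nous trouvons j(t) = 0. La primitive du jerk, avec a(0) = -4, donne l'accélération: a(t) = -4. La primitive de l'accélération, avec v(0) = 3, donne la vitesse: v(t) = 3 - 4·t. La primitive de la vitesse est la position. En utilisant x(0) = 2, nous obtenons x(t) = -2·t^2 + 3·t + 2. En utilisant x(t) = -2·t^2 + 3·t + 2 et en substituant t = 4.879763902324278, nous trouvons x = -30.9848997778813.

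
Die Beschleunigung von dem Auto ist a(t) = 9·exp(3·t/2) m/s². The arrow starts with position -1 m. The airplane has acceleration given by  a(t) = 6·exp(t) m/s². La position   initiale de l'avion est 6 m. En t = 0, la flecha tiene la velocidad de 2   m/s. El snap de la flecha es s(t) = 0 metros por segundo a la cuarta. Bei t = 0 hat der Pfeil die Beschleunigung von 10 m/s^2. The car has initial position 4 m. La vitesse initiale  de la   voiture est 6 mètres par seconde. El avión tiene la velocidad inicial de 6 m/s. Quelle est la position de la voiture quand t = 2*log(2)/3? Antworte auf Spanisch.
Debemos encontrar la antiderivada de nuestra ecuación de la aceleración a(t) = 9·exp(3·t/2) 2 veces. La antiderivada de la aceleración, con v(0) = 6, da la velocidad: v(t) = 6·exp(3·t/2). Tomando ∫v(t)dt y aplicando x(0) = 4, encontramos x(t) = 4·exp(3·t/2). De la ecuación de la posición x(t) = 4·exp(3·t/2), sustituimos t = 2*log(2)/3 para obtener x = 8.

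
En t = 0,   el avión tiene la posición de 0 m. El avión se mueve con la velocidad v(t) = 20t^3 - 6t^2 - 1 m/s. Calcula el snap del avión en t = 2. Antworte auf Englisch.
To solve this, we need to take 3 derivatives of our velocity equation v(t) = 20·t^3 - 6·t^2 - 1. The derivative of velocity gives acceleration: a(t) = 60·t^2 - 12·t. Taking d/dt of a(t), we find j(t) = 120·t - 12. Taking d/dt of j(t), we find s(t) = 120. From the given snap equation s(t) = 120, we substitute t = 2 to get s = 120.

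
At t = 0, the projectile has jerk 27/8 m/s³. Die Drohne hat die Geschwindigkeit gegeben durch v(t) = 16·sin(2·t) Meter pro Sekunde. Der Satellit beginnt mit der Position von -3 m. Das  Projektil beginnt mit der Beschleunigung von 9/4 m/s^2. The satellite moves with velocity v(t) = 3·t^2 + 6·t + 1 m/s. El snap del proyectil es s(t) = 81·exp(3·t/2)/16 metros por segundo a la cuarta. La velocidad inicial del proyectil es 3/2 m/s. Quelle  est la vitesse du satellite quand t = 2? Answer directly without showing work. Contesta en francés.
v(2) = 25.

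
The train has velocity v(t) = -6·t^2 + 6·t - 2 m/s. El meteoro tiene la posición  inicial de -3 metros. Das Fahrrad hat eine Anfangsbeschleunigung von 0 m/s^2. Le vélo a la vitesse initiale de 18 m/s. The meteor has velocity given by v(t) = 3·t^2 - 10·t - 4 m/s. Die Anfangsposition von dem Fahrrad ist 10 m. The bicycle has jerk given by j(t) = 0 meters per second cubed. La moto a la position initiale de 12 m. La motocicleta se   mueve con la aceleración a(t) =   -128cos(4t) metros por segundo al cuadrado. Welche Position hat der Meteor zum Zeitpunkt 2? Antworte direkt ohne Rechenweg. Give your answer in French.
x(2) = -23.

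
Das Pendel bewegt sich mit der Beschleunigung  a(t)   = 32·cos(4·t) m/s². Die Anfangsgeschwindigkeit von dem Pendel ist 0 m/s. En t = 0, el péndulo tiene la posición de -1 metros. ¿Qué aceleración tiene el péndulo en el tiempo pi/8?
De la ecuación de la aceleración a(t) = 32·cos(4·t), sustituimos t = pi/8 para obtener a = 0.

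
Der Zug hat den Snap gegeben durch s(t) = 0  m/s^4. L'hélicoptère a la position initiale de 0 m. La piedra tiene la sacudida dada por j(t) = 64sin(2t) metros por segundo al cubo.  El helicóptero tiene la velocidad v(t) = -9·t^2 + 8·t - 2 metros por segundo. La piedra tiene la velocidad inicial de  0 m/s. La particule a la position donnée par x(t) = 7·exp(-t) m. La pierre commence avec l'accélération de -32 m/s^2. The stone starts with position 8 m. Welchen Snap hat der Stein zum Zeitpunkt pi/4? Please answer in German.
Um dies zu lösen, müssen wir 1 Ableitung unserer Gleichung für den Ruck j(t) = 64·sin(2·t) nehmen. Mit d/dt von j(t) finden wir s(t) = 128·cos(2·t). Wir haben den Snap s(t) = 128·cos(2·t). Durch Einsetzen von t = pi/4: s(pi/4) = 0.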